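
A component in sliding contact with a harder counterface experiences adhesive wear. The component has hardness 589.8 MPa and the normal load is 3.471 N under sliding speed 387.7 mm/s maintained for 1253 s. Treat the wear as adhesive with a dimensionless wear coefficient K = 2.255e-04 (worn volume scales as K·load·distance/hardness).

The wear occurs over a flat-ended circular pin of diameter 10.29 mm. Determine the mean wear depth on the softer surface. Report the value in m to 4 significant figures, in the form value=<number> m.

Intermediates are printed rounded, and the algebra carries full float precision, and a lone final rounding to four significant digits.
Convert: Sliding speed v = 387.7 mm/s = 0.3877 m/s. Total distance L = v·t = 0.3877 m/s × 1253 s = 485.8 m.
Convert: Hardness H = 589.8 MPa = 5.898e+08 Pa.
Convert: Pin diameter d = 10.29 mm = 0.01029 m. Contact area A = π·d²/4 = π·(0.01029 m)²/4 = 8.316e-05 m².
Restated in SI base units: W = 3.471 N, H = 5.898e+08 Pa, K = 2.255e-04.
Apply Archard: V = K·W·L/H = 2.255e-04 · 3.471 · 485.8 / 5.898e+08 = 6.447e-10 m³.
Mean depth h = V/A = 6.447e-10 / 8.316e-05 = 7.752e-06 m.

value=7.752e-06 m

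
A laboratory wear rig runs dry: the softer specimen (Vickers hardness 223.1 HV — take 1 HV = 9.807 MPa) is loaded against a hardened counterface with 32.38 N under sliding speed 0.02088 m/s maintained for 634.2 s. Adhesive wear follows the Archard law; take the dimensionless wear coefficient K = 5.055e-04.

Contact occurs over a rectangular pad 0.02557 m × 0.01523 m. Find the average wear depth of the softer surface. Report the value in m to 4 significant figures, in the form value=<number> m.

Shown intermediates are rounded, and the algebra carries full precision; a lone final rounding to four significant figures.
Sliding distance L = v·t = 0.02088 m/s × 634.2 s = 13.24 m.
Hardness H = 223.1 HV × 9.807 MPa/HV = 2188 MPa = 2.188e+09 Pa.
Contact area A = 0.02557 m × 0.01523 m = 3.894e-04 m².
As SI base values: W = 32.38 N, H = 2.188e+09 Pa, K = 5.055e-04.
Apply Archard: V = K·W·L/H = 5.055e-04 · 32.38 · 13.24 / 2.188e+09 = 9.906e-11 m³.
Depth h = V/A = 9.906e-11 / 3.894e-04 = 2.544e-07 m.

value=2.544e-07 m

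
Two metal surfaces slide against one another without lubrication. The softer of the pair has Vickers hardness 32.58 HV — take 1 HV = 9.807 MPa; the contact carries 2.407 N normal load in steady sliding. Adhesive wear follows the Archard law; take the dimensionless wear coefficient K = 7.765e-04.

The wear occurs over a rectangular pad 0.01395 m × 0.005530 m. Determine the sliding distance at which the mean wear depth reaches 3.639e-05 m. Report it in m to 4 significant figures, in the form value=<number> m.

value=479.9 m

The intermediates are shown rounded, and the computation keeps exact precision, and rounded once at the end, at 4 significant figures.
Hardness H = 32.58 HV × 9.807 MPa/HV = 319.5 MPa = 3.195e+08 Pa.
Contact area A = 0.01395 m × 0.005530 m = 7.714e-05 m².
SI base units throughout: W = 2.407 N, H = 3.195e+08 Pa, K = 7.765e-04.
Permissible volume V_lim = h_lim·A = 3.639e-05 · 7.714e-05 = 2.807e-09 m³.
So the life L = V_lim·H/(K·W) = 2.807e-09 · 3.195e+08 / (7.765e-04 · 2.407) = 479.9 m.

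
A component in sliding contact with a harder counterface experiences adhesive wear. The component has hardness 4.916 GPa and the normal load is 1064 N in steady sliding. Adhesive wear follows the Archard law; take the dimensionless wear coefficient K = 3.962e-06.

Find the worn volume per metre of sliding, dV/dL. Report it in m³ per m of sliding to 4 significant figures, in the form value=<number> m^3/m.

value=8.575e-13 m^3/m

Printed values are rounded; the algebra keeps exact precision. Rounded once at the end, at four significant figures.
Hardness H = 4.916 GPa = 4.916e+09 Pa.
SI base units throughout: W = 1064 N, H = 4.916e+09 Pa, K = 3.962e-06.
Wear rate dV/dL = K·W/H (no L dependence): 3.962e-06 · 1064 / 4.916e+09 = 8.575e-13 m³/m.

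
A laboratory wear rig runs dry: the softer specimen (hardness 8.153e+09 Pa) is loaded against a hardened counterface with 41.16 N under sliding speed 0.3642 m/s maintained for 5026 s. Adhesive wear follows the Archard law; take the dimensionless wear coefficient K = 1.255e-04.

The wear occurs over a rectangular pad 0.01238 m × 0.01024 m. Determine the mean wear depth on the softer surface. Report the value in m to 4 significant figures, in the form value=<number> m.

value=9.148e-06 m

Printed values are rounded. All arithmetic keeps exact precision, and one final rounding to four significant digits.
Convert: Distance covered L = v·t = 0.3642 m/s × 5026 s = 1830 m.
Convert: Contact area A = 0.01238 m × 0.01024 m = 1.268e-04 m².
In SI base units: W = 41.16 N, H = 8.153e+09 Pa, K = 1.255e-04.
Archard volume V = K·W·L/H = 1.255e-04 · 41.16 · 1830 / 8.153e+09 = 1.160e-09 m³.
Mean depth h = V/A = 1.160e-09 / 1.268e-04 = 9.148e-06 m.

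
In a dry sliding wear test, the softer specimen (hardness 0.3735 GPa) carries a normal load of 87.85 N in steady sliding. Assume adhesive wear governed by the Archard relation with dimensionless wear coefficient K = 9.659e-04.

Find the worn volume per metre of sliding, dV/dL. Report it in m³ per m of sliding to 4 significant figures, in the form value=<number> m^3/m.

The intermediates are printed rounded — each operation keeps full precision. Rounded once at the end to four significant digits.
Hardness H = 0.3735 GPa = 3.735e+08 Pa.
Working in SI base units: W = 87.85 N, H = 3.735e+08 Pa, K = 9.659e-04.
Wear rate dV/dL = K·W/H — distance-free: 9.659e-04 · 87.85 / 3.735e+08 = 2.272e-10 m³/m.

value=2.272e-10 m^3/m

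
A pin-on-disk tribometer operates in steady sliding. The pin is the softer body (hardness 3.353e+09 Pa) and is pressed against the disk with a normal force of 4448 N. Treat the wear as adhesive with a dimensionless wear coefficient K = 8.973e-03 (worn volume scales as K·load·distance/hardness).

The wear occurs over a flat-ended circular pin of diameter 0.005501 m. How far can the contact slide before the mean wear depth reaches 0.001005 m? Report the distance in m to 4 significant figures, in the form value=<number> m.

value=2.007 m

Intermediates appear rounded — every step runs at exact precision. Rounded once at the end: four significant digits.
Contact area A = π·d²/4 = π·(0.005501 m)²/4 = 2.377e-05 m².
Collected in SI base units: W = 4448 N, H = 3.353e+09 Pa, K = 8.973e-03.
At the depth limit, V_lim = h_lim·A = 0.001005 · 2.377e-05 = 2.389e-08 m³.
Life L = V_lim·H/(K·W) = 2.389e-08 · 3.353e+09 / (8.973e-03 · 4448) = 2.007 m.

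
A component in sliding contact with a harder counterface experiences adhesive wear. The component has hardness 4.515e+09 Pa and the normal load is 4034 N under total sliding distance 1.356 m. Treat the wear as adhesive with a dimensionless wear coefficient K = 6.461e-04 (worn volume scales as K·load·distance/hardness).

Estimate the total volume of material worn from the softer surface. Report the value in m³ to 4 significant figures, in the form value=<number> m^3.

value=7.828e-10 m^3

The computation carries full precision; printed values are rounded; rounded once at the end: 4 significant figures.
Collected in SI base units: W = 4034 N, H = 4.515e+09 Pa, K = 6.461e-04.
Wear volume V = K·W·L/H = 6.461e-04 · 4034 · 1.356 / 4.515e+09 = 7.828e-10 m³.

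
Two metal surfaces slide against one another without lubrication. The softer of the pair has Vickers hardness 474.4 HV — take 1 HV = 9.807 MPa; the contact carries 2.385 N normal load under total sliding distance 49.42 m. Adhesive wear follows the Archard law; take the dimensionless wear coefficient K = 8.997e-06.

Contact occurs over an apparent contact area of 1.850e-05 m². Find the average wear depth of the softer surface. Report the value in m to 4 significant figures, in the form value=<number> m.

value=1.232e-08 m

Every step holds full float precision. The intermediates are printed rounded; one last rounding: 4 significant figures.
Convert: Hardness H = 474.4 HV × 9.807 MPa/HV = 4652 MPa = 4.652e+09 Pa.
Expressed in SI base units: W = 2.385 N, H = 4.652e+09 Pa, K = 8.997e-06.
By Archard's law, V = K·W·L/H = 8.997e-06 · 2.385 · 49.42 / 4.652e+09 = 2.279e-13 m³.
Average depth h = V/A = 2.279e-13 / 1.850e-05 = 1.232e-08 m.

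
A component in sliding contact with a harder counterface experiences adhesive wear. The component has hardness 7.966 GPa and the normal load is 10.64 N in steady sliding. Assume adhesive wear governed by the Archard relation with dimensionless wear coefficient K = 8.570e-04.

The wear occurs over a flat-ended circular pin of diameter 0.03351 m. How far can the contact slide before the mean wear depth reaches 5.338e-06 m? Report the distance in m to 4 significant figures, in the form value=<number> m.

The intermediates are shown rounded — the algebra holds exact precision. Rounded once at the end: 4 significant digits.
Convert: Hardness H = 7.966 GPa = 7.966e+09 Pa.
Convert: Contact area A = π·d²/4 = π·(0.03351 m)²/4 = 8.819e-04 m².
Restated in SI base units: W = 10.64 N, H = 7.966e+09 Pa, K = 8.570e-04.
Wearable volume V_lim = h_lim·A = 5.338e-06 · 8.819e-04 = 4.708e-09 m³.
So the life L = V_lim·H/(K·W) = 4.708e-09 · 7.966e+09 / (8.570e-04 · 10.64) = 4113 m.

value=4113 m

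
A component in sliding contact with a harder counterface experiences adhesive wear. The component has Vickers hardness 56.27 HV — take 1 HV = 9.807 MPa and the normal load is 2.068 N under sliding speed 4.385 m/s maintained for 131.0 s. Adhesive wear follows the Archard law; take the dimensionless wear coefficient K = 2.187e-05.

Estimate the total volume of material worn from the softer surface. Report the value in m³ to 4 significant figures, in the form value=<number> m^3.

value=4.708e-11 m^3

Every step carries exact precision, and the intermediates are printed rounded, and rounded once at the end: four significant digits.
Distance L = v·t = 4.385 m/s × 131.0 s = 574.4 m.
Hardness H = 56.27 HV × 9.807 MPa/HV = 551.8 MPa = 5.518e+08 Pa.
In SI base units, W = 2.068 N, H = 5.518e+08 Pa, K = 2.187e-05.
Archard volume V = K·W·L/H = 2.187e-05 · 2.068 · 574.4 / 5.518e+08 = 4.708e-11 m³.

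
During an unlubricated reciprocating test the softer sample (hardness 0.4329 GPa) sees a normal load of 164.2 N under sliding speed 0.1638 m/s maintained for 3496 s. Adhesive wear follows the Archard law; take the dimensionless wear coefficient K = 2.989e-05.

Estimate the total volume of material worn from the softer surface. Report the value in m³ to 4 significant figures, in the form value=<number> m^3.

The algebra runs at exact precision, and intermediates appear rounded, and one last rounding, at 4 significant figures.
Convert: Total distance L = v·t = 0.1638 m/s × 3496 s = 572.6 m.
Convert: Hardness H = 0.4329 GPa = 4.329e+08 Pa.
In SI base units, W = 164.2 N, H = 4.329e+08 Pa, K = 2.989e-05.
By Archard's law, V = K·W·L/H = 2.989e-05 · 164.2 · 572.6 / 4.329e+08 = 6.492e-09 m³.

value=6.492e-09 m^3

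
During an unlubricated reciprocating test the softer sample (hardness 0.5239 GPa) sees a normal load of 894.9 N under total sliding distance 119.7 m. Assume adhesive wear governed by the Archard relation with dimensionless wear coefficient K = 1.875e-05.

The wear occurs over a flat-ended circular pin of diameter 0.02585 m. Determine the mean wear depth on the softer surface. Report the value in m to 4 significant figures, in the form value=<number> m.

value=7.305e-06 m

Printed values are rounded; the algebra runs at full float precision; a single final rounding, at four significant digits.
Convert: Hardness H = 0.5239 GPa = 5.239e+08 Pa.
Convert: Contact area A = π·d²/4 = π·(0.02585 m)²/4 = 5.248e-04 m².
In SI base units, W = 894.9 N, H = 5.239e+08 Pa, K = 1.875e-05.
The Archard volume V = K·W·L/H = 1.875e-05 · 894.9 · 119.7 / 5.239e+08 = 3.834e-09 m³.
Depth of wear h = V/A = 3.834e-09 / 5.248e-04 = 7.305e-06 m.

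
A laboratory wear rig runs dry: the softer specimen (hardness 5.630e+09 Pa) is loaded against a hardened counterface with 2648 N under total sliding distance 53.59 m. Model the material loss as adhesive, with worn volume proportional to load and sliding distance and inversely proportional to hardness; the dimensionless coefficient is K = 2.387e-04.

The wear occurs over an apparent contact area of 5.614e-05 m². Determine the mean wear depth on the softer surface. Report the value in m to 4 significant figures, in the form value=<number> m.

value=1.072e-04 m

All arithmetic runs at full precision. Intermediate values are shown rounded; one last rounding, at four significant digits.
SI base units throughout: W = 2648 N, H = 5.630e+09 Pa, K = 2.387e-04.
Archard relation: V = K·W·L/H = 2.387e-04 · 2648 · 53.59 / 5.630e+09 = 6.017e-09 m³.
Average depth h = V/A = 6.017e-09 / 5.614e-05 = 1.072e-04 m.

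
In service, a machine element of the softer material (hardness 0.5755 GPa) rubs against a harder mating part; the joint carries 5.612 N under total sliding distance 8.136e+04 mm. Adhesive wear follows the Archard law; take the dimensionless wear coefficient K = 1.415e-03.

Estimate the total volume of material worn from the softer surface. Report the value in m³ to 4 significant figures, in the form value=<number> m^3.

value=1.123e-09 m^3

Intermediate values are printed rounded; all arithmetic maintains exact precision; one final rounding: four significant figures.
Convert: Total distance L = 8.136e+04 mm = 81.36 m.
Convert: Hardness H = 0.5755 GPa = 5.755e+08 Pa.
In SI base units, W = 5.612 N, H = 5.755e+08 Pa, K = 1.415e-03.
Volume removed: V = K·W·L/H = 1.415e-03 · 5.612 · 81.36 / 5.755e+08 = 1.123e-09 m³.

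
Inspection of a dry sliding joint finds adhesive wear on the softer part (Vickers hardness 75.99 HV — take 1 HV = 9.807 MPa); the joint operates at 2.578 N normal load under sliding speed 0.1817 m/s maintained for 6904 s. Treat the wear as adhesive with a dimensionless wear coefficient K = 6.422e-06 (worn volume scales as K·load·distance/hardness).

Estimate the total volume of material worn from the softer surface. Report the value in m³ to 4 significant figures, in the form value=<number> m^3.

Printed values are rounded. The algebra maintains exact precision — a single final rounding to 4 significant digits.
Convert: Path length L = v·t = 0.1817 m/s × 6904 s = 1254 m.
Convert: Hardness H = 75.99 HV × 9.807 MPa/HV = 745.2 MPa = 7.452e+08 Pa.
Restated in SI base units: W = 2.578 N, H = 7.452e+08 Pa, K = 6.422e-06.
Wear volume V = K·W·L/H = 6.422e-06 · 2.578 · 1254 / 7.452e+08 = 2.787e-11 m³.

value=2.787e-11 m^3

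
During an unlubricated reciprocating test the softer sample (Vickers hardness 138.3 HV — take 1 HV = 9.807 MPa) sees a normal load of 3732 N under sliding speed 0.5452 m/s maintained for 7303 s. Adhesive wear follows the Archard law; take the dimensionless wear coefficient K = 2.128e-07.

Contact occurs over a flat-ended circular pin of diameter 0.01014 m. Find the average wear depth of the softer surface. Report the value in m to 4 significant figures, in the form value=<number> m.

value=2.887e-05 m

The intermediates are displayed rounded. The computation holds exact precision. Rounded just once, at four significant figures.
Convert: Distance covered L = v·t = 0.5452 m/s × 7303 s = 3982 m.
Convert: Hardness H = 138.3 HV × 9.807 MPa/HV = 1356 MPa = 1.356e+09 Pa.
Convert: Contact area A = π·d²/4 = π·(0.01014 m)²/4 = 8.075e-05 m².
Expressed in SI base units: W = 3732 N, H = 1.356e+09 Pa, K = 2.128e-07.
Wear volume V = K·W·L/H = 2.128e-07 · 3732 · 3982 / 1.356e+09 = 2.331e-09 m³.
Wear depth h = V/A = 2.331e-09 / 8.075e-05 = 2.887e-05 m.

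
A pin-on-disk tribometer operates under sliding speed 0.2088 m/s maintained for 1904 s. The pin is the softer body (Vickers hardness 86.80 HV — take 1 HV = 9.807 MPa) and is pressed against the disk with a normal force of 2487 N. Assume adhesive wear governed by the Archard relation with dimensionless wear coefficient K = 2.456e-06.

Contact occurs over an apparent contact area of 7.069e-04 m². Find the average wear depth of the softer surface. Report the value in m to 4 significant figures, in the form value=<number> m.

value=4.035e-06 m

The intermediates are shown rounded — every step holds exact precision. Rounded just once: four significant digits.
Convert: Total distance L = v·t = 0.2088 m/s × 1904 s = 397.6 m.
Convert: Hardness H = 86.80 HV × 9.807 MPa/HV = 851.2 MPa = 8.512e+08 Pa.
In SI base units: W = 2487 N, H = 8.512e+08 Pa, K = 2.456e-06.
Worn volume V = K·W·L/H = 2.456e-06 · 2487 · 397.6 / 8.512e+08 = 2.853e-09 m³.
Wear depth h = V/A = 2.853e-09 / 7.069e-04 = 4.035e-06 m.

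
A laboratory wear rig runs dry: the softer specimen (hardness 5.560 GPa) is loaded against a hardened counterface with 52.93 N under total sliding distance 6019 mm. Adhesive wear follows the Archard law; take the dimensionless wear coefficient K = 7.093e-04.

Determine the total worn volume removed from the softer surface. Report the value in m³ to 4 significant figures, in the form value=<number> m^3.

Each operation runs at full float precision, and shown intermediates are rounded — a single final rounding, at 4 significant digits.
Distance L = 6019 mm = 6.019 m.
Hardness H = 5.560 GPa = 5.560e+09 Pa.
As SI base values: W = 52.93 N, H = 5.560e+09 Pa, K = 7.093e-04.
Wear volume V = K·W·L/H = 7.093e-04 · 52.93 · 6.019 / 5.560e+09 = 4.064e-11 m³.

value=4.064e-11 m^3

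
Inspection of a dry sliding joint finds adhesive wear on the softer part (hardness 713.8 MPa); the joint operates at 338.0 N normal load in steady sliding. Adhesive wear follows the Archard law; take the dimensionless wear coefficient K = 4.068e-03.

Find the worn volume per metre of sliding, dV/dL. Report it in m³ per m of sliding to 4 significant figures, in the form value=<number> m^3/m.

value=1.926e-09 m^3/m

The intermediates are displayed rounded, and each operation maintains full float precision, and a lone final rounding, at four significant figures.
Hardness H = 713.8 MPa = 7.138e+08 Pa.
Working in SI base units: W = 338.0 N, H = 7.138e+08 Pa, K = 4.068e-03.
Wear rate dV/dL = K·W/H: 4.068e-03 · 338.0 / 7.138e+08 = 1.926e-09 m³/m.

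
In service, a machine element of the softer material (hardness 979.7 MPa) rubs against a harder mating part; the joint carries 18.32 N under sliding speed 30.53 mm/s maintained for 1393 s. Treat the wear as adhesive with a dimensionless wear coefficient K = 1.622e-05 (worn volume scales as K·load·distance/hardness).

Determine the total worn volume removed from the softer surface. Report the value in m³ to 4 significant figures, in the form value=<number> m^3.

value=1.290e-11 m^3

The intermediates are displayed rounded — all working math holds full float precision. Rounded just once to four significant figures.
Convert: Sliding speed v = 30.53 mm/s = 0.03053 m/s. Path length L = v·t = 0.03053 m/s × 1393 s = 42.53 m.
Convert: Hardness H = 979.7 MPa = 9.797e+08 Pa.
In SI base units: W = 18.32 N, H = 9.797e+08 Pa, K = 1.622e-05.
Archard volume V = K·W·L/H = 1.622e-05 · 18.32 · 42.53 / 9.797e+08 = 1.290e-11 m³.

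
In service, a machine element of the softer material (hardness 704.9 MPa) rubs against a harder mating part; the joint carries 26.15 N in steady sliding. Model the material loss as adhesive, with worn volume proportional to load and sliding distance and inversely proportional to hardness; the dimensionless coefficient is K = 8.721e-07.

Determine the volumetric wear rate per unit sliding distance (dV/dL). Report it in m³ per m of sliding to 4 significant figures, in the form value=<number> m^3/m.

value=3.235e-14 m^3/m

The intermediates are printed rounded; the algebra holds full precision — one final rounding to four significant figures.
Hardness H = 704.9 MPa = 7.049e+08 Pa.
In SI base units, W = 26.15 N, H = 7.049e+08 Pa, K = 8.721e-07.
Wear rate dV/dL = K·W/H, so: 8.721e-07 · 26.15 / 7.049e+08 = 3.235e-14 m³/m.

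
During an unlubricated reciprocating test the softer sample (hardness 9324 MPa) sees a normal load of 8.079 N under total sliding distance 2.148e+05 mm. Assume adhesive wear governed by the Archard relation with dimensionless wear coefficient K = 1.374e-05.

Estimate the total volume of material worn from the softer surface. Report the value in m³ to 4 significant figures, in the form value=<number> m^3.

All working math maintains full precision, and displayed values are rounded, and rounded just once to 4 significant figures.
Convert: Path length L = 2.148e+05 mm = 214.8 m.
Convert: Hardness H = 9324 MPa = 9.324e+09 Pa.
As SI base values: W = 8.079 N, H = 9.324e+09 Pa, K = 1.374e-05.
Apply Archard: V = K·W·L/H = 1.374e-05 · 8.079 · 214.8 / 9.324e+09 = 2.557e-12 m³.

value=2.557e-12 m^3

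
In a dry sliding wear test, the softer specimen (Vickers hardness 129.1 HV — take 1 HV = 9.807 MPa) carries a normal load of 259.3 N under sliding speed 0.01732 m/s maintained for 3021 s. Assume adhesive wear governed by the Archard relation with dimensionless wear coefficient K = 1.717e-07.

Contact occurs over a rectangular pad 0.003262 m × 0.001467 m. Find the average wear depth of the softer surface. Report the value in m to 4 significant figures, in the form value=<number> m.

value=3.845e-07 m

Every step carries full precision, and quoted intermediates are rounded; a single final rounding, at 4 significant figures.
Convert: Path length L = v·t = 0.01732 m/s × 3021 s = 52.32 m.
Convert: Hardness H = 129.1 HV × 9.807 MPa/HV = 1266 MPa = 1.266e+09 Pa.
Convert: Contact area A = 0.003262 m × 0.001467 m = 4.785e-06 m².
In SI base units: W = 259.3 N, H = 1.266e+09 Pa, K = 1.717e-07.
Archard relation: V = K·W·L/H = 1.717e-07 · 259.3 · 52.32 / 1.266e+09 = 1.840e-12 m³.
Mean wear depth h = V/A = 1.840e-12 / 4.785e-06 = 3.845e-07 m.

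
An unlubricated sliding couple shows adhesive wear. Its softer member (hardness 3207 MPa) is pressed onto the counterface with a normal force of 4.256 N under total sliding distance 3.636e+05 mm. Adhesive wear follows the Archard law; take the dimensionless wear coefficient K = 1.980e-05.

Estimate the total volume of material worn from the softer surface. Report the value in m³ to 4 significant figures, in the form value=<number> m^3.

The algebra maintains full precision. Intermediate values are displayed rounded, and one last rounding to four significant digits.
Sliding distance L = 3.636e+05 mm = 363.6 m.
Hardness H = 3207 MPa = 3.207e+09 Pa.
Restated in SI base units: W = 4.256 N, H = 3.207e+09 Pa, K = 1.980e-05.
Worn volume V = K·W·L/H = 1.980e-05 · 4.256 · 363.6 / 3.207e+09 = 9.554e-12 m³.

value=9.554e-12 m^3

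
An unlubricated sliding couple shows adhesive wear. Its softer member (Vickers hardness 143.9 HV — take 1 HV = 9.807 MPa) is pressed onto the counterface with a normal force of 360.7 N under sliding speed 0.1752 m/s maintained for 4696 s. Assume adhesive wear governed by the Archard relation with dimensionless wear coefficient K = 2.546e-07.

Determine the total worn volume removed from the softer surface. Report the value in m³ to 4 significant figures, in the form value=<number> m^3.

Intermediates appear rounded; each operation carries full precision — one last rounding to 4 significant figures.
The distance L = v·t = 0.1752 m/s × 4696 s = 822.7 m.
Hardness H = 143.9 HV × 9.807 MPa/HV = 1411 MPa = 1.411e+09 Pa.
Restated in SI base units: W = 360.7 N, H = 1.411e+09 Pa, K = 2.546e-07.
By Archard's law, V = K·W·L/H = 2.546e-07 · 360.7 · 822.7 / 1.411e+09 = 5.354e-11 m³.

value=5.354e-11 m^3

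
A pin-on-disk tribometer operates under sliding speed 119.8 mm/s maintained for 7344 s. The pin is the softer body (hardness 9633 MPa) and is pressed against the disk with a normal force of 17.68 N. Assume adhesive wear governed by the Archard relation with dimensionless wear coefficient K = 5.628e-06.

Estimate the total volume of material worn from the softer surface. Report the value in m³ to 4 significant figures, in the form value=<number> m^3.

value=9.088e-12 m^3

Intermediate values appear rounded. The computation carries exact precision, and a single final rounding: 4 significant figures.
Sliding speed v = 119.8 mm/s = 0.1198 m/s. Total distance L = v·t = 0.1198 m/s × 7344 s = 879.8 m.
Hardness H = 9633 MPa = 9.633e+09 Pa.
As SI base values: W = 17.68 N, H = 9.633e+09 Pa, K = 5.628e-06.
By Archard's law, V = K·W·L/H = 5.628e-06 · 17.68 · 879.8 / 9.633e+09 = 9.088e-12 m³.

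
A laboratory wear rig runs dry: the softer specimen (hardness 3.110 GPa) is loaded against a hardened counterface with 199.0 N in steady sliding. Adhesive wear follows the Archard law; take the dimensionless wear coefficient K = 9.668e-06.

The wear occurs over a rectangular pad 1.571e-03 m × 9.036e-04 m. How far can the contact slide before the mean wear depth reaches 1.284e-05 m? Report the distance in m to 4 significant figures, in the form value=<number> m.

value=29.46 m

All working math maintains exact precision; intermediate values appear rounded — rounded just once: 4 significant figures.
Hardness H = 3.110 GPa = 3.110e+09 Pa.
Contact area A = 1.571e-03 m × 9.036e-04 m = 1.420e-06 m².
In SI base units, W = 199.0 N, H = 3.110e+09 Pa, K = 9.668e-06.
Limit volume V_lim = h_lim·A = 1.284e-05 · 1.420e-06 = 1.823e-11 m³.
Thus life L = V_lim·H/(K·W) = 1.823e-11 · 3.110e+09 / (9.668e-06 · 199.0) = 29.46 m.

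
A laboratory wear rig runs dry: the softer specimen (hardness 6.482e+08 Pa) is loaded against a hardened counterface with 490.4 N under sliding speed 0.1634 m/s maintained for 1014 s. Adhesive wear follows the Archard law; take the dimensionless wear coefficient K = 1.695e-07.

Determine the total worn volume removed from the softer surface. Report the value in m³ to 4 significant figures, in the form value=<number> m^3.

The computation maintains full float precision — intermediate values appear rounded — one last rounding, at four significant figures.
Convert: Distance covered L = v·t = 0.1634 m/s × 1014 s = 165.7 m.
Restated in SI base units: W = 490.4 N, H = 6.482e+08 Pa, K = 1.695e-07.
Worn volume V = K·W·L/H = 1.695e-07 · 490.4 · 165.7 / 6.482e+08 = 2.125e-11 m³.

value=2.125e-11 m^3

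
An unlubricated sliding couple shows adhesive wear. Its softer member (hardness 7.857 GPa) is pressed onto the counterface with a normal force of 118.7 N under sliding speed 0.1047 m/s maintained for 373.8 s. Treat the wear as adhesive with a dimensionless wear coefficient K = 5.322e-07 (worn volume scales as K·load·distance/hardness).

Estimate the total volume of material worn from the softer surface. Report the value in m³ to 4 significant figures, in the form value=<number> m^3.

All arithmetic keeps full float precision — the intermediates are displayed rounded, and a lone final rounding to four significant digits.
Distance L = v·t = 0.1047 m/s × 373.8 s = 39.14 m.
Hardness H = 7.857 GPa = 7.857e+09 Pa.
Collected in SI base units: W = 118.7 N, H = 7.857e+09 Pa, K = 5.322e-07.
By Archard's law, V = K·W·L/H = 5.322e-07 · 118.7 · 39.14 / 7.857e+09 = 3.147e-13 m³.

value=3.147e-13 m^3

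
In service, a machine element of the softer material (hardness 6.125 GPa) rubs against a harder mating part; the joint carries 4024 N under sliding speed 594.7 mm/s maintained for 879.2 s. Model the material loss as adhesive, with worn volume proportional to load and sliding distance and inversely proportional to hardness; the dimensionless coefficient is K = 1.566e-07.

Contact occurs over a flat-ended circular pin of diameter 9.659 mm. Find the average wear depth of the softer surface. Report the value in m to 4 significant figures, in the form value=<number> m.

Every step holds full float precision, and intermediate values are displayed rounded; one final rounding, at four significant figures.
Sliding speed v = 594.7 mm/s = 0.5947 m/s. The distance L = v·t = 0.5947 m/s × 879.2 s = 522.9 m.
Hardness H = 6.125 GPa = 6.125e+09 Pa.
Pin diameter d = 9.659 mm = 0.009659 m. Contact area A = π·d²/4 = π·(0.009659 m)²/4 = 7.327e-05 m².
Working in SI base units: W = 4024 N, H = 6.125e+09 Pa, K = 1.566e-07.
Wear volume V = K·W·L/H = 1.566e-07 · 4024 · 522.9 / 6.125e+09 = 5.379e-11 m³.
Mean wear depth h = V/A = 5.379e-11 / 7.327e-05 = 7.341e-07 m.

value=7.341e-07 m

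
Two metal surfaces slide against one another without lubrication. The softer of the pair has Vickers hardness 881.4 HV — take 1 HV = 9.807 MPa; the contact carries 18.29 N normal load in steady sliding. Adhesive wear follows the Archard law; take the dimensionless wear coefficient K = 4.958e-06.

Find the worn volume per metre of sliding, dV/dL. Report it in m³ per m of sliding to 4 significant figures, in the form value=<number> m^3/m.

Intermediates are displayed rounded, and each operation keeps exact precision — rounded just once, at 4 significant digits.
Hardness H = 881.4 HV × 9.807 MPa/HV = 8644 MPa = 8.644e+09 Pa.
SI base units throughout: W = 18.29 N, H = 8.644e+09 Pa, K = 4.958e-06.
Rate of wear dV/dL = K·W/H, per unit distance: 4.958e-06 · 18.29 / 8.644e+09 = 1.049e-14 m³/m.

value=1.049e-14 m^3/m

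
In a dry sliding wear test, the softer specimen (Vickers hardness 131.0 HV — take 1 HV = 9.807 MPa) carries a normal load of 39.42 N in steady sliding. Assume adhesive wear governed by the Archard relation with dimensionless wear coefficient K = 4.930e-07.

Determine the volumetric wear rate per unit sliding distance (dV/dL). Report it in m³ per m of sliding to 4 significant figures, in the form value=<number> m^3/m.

Shown intermediates are rounded — all working math maintains full precision. Rounded just once: 4 significant digits.
Convert: Hardness H = 131.0 HV × 9.807 MPa/HV = 1285 MPa = 1.285e+09 Pa.
Collected in SI base units: W = 39.42 N, H = 1.285e+09 Pa, K = 4.930e-07.
Rate of wear dV/dL = K·W/H — distance-free: 4.930e-07 · 39.42 / 1.285e+09 = 1.513e-14 m³/m.

value=1.513e-14 m^3/m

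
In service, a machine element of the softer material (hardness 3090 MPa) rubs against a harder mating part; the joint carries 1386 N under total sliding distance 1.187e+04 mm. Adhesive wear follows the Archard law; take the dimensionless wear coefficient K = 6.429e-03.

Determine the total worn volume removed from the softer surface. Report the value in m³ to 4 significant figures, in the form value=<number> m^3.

value=3.423e-08 m^3

The intermediates are displayed rounded. The computation runs at full float precision — a single final rounding: 4 significant figures.
Total distance L = 1.187e+04 mm = 11.87 m.
Hardness H = 3090 MPa = 3.090e+09 Pa.
Restated in SI base units: W = 1386 N, H = 3.090e+09 Pa, K = 6.429e-03.
Volume removed: V = K·W·L/H = 6.429e-03 · 1386 · 11.87 / 3.090e+09 = 3.423e-08 m³.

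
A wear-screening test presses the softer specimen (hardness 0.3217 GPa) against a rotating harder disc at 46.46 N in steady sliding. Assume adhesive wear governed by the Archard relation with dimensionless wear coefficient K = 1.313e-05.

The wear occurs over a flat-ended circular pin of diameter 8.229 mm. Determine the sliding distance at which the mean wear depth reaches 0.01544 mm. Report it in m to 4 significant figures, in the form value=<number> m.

value=433.1 m

The intermediates appear rounded — every step maintains full precision — a lone final rounding: 4 significant figures.
Convert: Hardness H = 0.3217 GPa = 3.217e+08 Pa.
Convert: Pin diameter d = 8.229 mm = 0.008229 m. Contact area A = π·d²/4 = π·(0.008229 m)²/4 = 5.318e-05 m².
Convert: Depth limit h_lim = 0.01544 mm = 1.544e-05 m.
In SI base units, W = 46.46 N, H = 3.217e+08 Pa, K = 1.313e-05.
Permissible volume V_lim = h_lim·A = 1.544e-05 · 5.318e-05 = 8.212e-10 m³.
Inverting, life L = V_lim·H/(K·W) = 8.212e-10 · 3.217e+08 / (1.313e-05 · 46.46) = 433.1 m.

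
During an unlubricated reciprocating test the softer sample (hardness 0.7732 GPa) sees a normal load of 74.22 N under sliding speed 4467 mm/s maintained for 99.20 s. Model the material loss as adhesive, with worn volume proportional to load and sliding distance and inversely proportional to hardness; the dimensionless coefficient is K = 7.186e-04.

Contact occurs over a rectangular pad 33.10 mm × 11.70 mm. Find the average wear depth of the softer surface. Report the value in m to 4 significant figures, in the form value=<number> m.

value=7.893e-05 m

All arithmetic holds exact precision, and the intermediates are shown rounded; a single final rounding to 4 significant digits.
Convert: Sliding speed v = 4467 mm/s = 4.467 m/s. Total distance L = v·t = 4.467 m/s × 99.20 s = 443.1 m.
Convert: Hardness H = 0.7732 GPa = 7.732e+08 Pa.
Convert: Pad sides 33.10 mm × 11.70 mm = 0.03310 m × 0.01170 m. Contact area A = 0.03310 m × 0.01170 m = 3.873e-04 m².
In SI base units, W = 74.22 N, H = 7.732e+08 Pa, K = 7.186e-04.
Worn volume V = K·W·L/H = 7.186e-04 · 74.22 · 443.1 / 7.732e+08 = 3.057e-08 m³.
Wear depth h = V/A = 3.057e-08 / 3.873e-04 = 7.893e-05 m.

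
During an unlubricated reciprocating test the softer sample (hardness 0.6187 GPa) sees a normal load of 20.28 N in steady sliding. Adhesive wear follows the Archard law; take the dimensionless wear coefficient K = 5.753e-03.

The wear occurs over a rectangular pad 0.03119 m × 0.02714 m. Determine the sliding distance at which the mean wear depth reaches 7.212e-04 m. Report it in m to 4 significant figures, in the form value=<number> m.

Each operation runs at full precision. Intermediates appear rounded, and a single final rounding to four significant figures.
Convert: Hardness H = 0.6187 GPa = 6.187e+08 Pa.
Convert: Contact area A = 0.03119 m × 0.02714 m = 8.465e-04 m².
Expressed in SI base units: W = 20.28 N, H = 6.187e+08 Pa, K = 5.753e-03.
Allowed volume V_lim = h_lim·A = 7.212e-04 · 8.465e-04 = 6.105e-07 m³.
So the life L = V_lim·H/(K·W) = 6.105e-07 · 6.187e+08 / (5.753e-03 · 20.28) = 3237 m.

value=3237 m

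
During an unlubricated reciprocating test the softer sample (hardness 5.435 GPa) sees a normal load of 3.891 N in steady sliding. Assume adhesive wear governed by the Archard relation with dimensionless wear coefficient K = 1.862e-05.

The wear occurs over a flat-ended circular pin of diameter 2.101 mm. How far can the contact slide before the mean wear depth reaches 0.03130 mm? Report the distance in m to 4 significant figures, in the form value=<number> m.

Every step keeps exact precision, and the intermediates are shown rounded; rounded once at the end to four significant figures.
Convert: Hardness H = 5.435 GPa = 5.435e+09 Pa.
Convert: Pin diameter d = 2.101 mm = 0.002101 m. Contact area A = π·d²/4 = π·(0.002101 m)²/4 = 3.467e-06 m².
Convert: Depth limit h_lim = 0.03130 mm = 3.130e-05 m.
Collected in SI base units: W = 3.891 N, H = 5.435e+09 Pa, K = 1.862e-05.
At the depth limit, V_lim = h_lim·A = 3.130e-05 · 3.467e-06 = 1.085e-10 m³.
Sliding life L = V_lim·H/(K·W) = 1.085e-10 · 5.435e+09 / (1.862e-05 · 3.891) = 8140 m.

value=8140 m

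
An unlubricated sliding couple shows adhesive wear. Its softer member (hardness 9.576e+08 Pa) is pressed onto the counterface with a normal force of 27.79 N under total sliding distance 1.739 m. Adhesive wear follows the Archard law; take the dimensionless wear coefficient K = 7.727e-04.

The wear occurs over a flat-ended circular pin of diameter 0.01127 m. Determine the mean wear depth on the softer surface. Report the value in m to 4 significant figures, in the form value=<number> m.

Shown intermediates are rounded. The algebra maintains full float precision; one final rounding to 4 significant digits.
Contact area A = π·d²/4 = π·(0.01127 m)²/4 = 9.976e-05 m².
In SI base units: W = 27.79 N, H = 9.576e+08 Pa, K = 7.727e-04.
The Archard volume V = K·W·L/H = 7.727e-04 · 27.79 · 1.739 / 9.576e+08 = 3.900e-11 m³.
Mean wear depth h = V/A = 3.900e-11 / 9.976e-05 = 3.909e-07 m.

value=3.909e-07 m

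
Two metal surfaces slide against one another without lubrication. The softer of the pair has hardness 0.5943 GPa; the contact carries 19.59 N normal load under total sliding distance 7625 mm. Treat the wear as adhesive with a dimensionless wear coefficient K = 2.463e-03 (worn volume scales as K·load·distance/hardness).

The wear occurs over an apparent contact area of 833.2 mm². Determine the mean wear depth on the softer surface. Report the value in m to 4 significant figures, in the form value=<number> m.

value=7.430e-07 m

The computation maintains full precision; intermediate values appear rounded, and rounded once at the end: 4 significant digits.
The distance L = 7625 mm = 7.625 m.
Hardness H = 0.5943 GPa = 5.943e+08 Pa.
Contact area A = 833.2 mm² = 8.332e-04 m².
Collected in SI base units: W = 19.59 N, H = 5.943e+08 Pa, K = 2.463e-03.
Apply Archard: V = K·W·L/H = 2.463e-03 · 19.59 · 7.625 / 5.943e+08 = 6.191e-10 m³.
Mean wear depth h = V/A = 6.191e-10 / 8.332e-04 = 7.430e-07 m.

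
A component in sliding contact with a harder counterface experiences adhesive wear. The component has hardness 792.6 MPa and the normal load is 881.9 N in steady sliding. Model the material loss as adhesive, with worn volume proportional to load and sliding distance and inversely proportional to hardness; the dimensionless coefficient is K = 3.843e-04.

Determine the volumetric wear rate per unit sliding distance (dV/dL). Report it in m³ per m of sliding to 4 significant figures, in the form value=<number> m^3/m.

value=4.276e-10 m^3/m

The intermediates appear rounded, and the computation holds full precision, and rounded just once to 4 significant digits.
Convert: Hardness H = 792.6 MPa = 7.926e+08 Pa.
SI base units throughout: W = 881.9 N, H = 7.926e+08 Pa, K = 3.843e-04.
Sliding wear rate dV/dL = K·W/H, so: 3.843e-04 · 881.9 / 7.926e+08 = 4.276e-10 m³/m.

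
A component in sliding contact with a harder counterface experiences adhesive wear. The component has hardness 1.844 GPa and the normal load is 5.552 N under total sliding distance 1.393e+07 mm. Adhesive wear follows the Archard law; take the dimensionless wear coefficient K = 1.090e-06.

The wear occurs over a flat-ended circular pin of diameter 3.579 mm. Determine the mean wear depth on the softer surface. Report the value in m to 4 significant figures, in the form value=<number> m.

The algebra runs at exact precision; intermediate values are displayed rounded. Rounded just once to 4 significant figures.
Path length L = 1.393e+07 mm = 1.393e+04 m.
Hardness H = 1.844 GPa = 1.844e+09 Pa.
Pin diameter d = 3.579 mm = 0.003579 m. Contact area A = π·d²/4 = π·(0.003579 m)²/4 = 1.006e-05 m².
Collected in SI base units: W = 5.552 N, H = 1.844e+09 Pa, K = 1.090e-06.
Volume removed: V = K·W·L/H = 1.090e-06 · 5.552 · 1.393e+04 / 1.844e+09 = 4.572e-11 m³.
Wear depth h = V/A = 4.572e-11 / 1.006e-05 = 4.544e-06 m.

value=4.544e-06 m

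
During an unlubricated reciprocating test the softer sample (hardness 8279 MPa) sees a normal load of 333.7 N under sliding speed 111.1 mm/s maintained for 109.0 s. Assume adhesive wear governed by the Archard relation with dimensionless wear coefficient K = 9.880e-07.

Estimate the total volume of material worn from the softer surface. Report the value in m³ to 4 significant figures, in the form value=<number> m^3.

value=4.823e-13 m^3

The intermediates appear rounded — each operation holds full float precision, and one last rounding to 4 significant digits.
Sliding speed v = 111.1 mm/s = 0.1111 m/s. Distance covered L = v·t = 0.1111 m/s × 109.0 s = 12.11 m.
Hardness H = 8279 MPa = 8.279e+09 Pa.
Working in SI base units: W = 333.7 N, H = 8.279e+09 Pa, K = 9.880e-07.
Wear volume V = K·W·L/H = 9.880e-07 · 333.7 · 12.11 / 8.279e+09 = 4.823e-13 m³.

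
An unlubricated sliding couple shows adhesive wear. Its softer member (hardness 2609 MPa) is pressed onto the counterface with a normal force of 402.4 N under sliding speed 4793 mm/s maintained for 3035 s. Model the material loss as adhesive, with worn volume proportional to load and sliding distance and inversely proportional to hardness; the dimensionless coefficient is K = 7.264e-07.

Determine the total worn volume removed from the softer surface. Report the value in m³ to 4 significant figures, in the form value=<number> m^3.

value=1.630e-09 m^3

Each operation carries exact precision, and the intermediates appear rounded. Rounded once at the end to four significant digits.
Convert: Sliding speed v = 4793 mm/s = 4.793 m/s. Path length L = v·t = 4.793 m/s × 3035 s = 1.455e+04 m.
Convert: Hardness H = 2609 MPa = 2.609e+09 Pa.
In SI base units, W = 402.4 N, H = 2.609e+09 Pa, K = 7.264e-07.
The Archard volume V = K·W·L/H = 7.264e-07 · 402.4 · 1.455e+04 / 2.609e+09 = 1.630e-09 m³.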